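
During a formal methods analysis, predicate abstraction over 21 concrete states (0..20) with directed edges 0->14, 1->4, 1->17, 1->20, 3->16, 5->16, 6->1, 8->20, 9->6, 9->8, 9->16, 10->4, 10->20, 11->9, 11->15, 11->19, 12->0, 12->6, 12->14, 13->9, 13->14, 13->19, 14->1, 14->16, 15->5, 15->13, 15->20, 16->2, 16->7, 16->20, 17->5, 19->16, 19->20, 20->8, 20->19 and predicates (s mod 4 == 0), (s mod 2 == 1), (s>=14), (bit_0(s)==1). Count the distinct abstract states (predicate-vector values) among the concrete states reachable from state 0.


BFS from 0:
Concrete reachable: {0, 1, 2, 4, 5, 7, 8, 14, 16, 17, 19, 20}
Abstract via predicates (s mod 4 == 0), (s mod 2 == 1), (s>=14), (bit_0(s)==1):
  (0,0,0,0) <- {2}
  (0,0,1,0) <- {14}
  (0,1,0,1) <- {1, 5, 7}
  (0,1,1,1) <- {17, 19}
  (1,0,0,0) <- {0, 4, 8}
  (1,0,1,0) <- {16, 20}
Distinct abstract states = 6

6


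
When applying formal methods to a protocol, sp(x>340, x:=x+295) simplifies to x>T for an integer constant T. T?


Formula: sp(P, x:=E) = exists old_x. (x = E[old_x/x]) AND P[old_x/x] (old_x is the value of x before the assignment; eliminate old_x by solving x = E[old_x/x] for old_x)
Step 1: Precondition P: x>340, i.e. old_x > 340
Step 2: Assignment gives x = old_x + 295, so old_x = x - 295
Step 3: Substitute into P: x - 295 > 340
Step 4: Simplify: x > 340+295 = 635

635


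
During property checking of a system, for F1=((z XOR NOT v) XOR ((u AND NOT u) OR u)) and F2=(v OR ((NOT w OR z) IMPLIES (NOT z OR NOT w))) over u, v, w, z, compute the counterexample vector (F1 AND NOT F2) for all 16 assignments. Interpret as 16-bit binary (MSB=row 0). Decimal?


F1 = ((z XOR NOT v) XOR ((u AND NOT u) OR u))
F2 = (v OR ((NOT w OR z) IMPLIES (NOT z OR NOT w)))
Counterexample to F1=>F2 is where F1=1 and F2=0.
Evaluate each row (bits = u,v,w,z, MSB first):
  row 0 [0000]: F1=1 F2=1 -> F1&~F2 -> 0
  row 1 [0001]: F1=0 F2=1 -> F1&~F2 -> 0
  row 2 [0010]: F1=1 F2=1 -> F1&~F2 -> 0
  row 3 [0011]: F1=0 F2=0 -> F1&~F2 -> 0
  row 4 [0100]: F1=0 F2=1 -> F1&~F2 -> 0
  row 5 [0101]: F1=1 F2=1 -> F1&~F2 -> 0
  row 6 [0110]: F1=0 F2=1 -> F1&~F2 -> 0
  row 7 [0111]: F1=1 F2=1 -> F1&~F2 -> 0
  row 8 [1000]: F1=0 F2=1 -> F1&~F2 -> 0
  row 9 [1001]: F1=1 F2=1 -> F1&~F2 -> 0
  row 10 [1010]: F1=0 F2=1 -> F1&~F2 -> 0
  row 11 [1011]: F1=1 F2=0 -> F1&~F2 -> 1
  row 12 [1100]: F1=1 F2=1 -> F1&~F2 -> 0
  row 13 [1101]: F1=0 F2=1 -> F1&~F2 -> 0
  row 14 [1110]: F1=1 F2=1 -> F1&~F2 -> 0
  row 15 [1111]: F1=0 F2=1 -> F1&~F2 -> 0
Full result column, 4 rows per line (u,v fixed per line; w,z runs 00..11 left to right):
  rows 0-3 [u,v=00]: 0000  = hex 0
  rows 4-7 [u,v=01]: 0000  = hex 0
  rows 8-11 [u,v=10]: 0001  = hex 1
  rows 12-15 [u,v=11]: 0000  = hex 0
Counterexample vector (row 0 .. row 15) = 0000000000010000
Output column grouped in 4s = 0000 0000 0001 0000 = 0x0010
Convert to decimal digit by digit (value = value*16 + digit):
  0 -> 0
  0*16 + 0 = 0
  0*16 + 1 = 1
  1*16 + 0 = 16
Decimal = 16

16


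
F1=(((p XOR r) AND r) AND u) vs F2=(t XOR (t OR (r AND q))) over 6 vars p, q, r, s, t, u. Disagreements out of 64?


F1 = (((p XOR r) AND r) AND u)
F2 = (t XOR (t OR (r AND q)))
Evaluate both on each of 64 rows (bits = p,q,r,s,t,u):
  row 0 [000000]: F1=0 F2=0 -> 0
  row 1 [000001]: F1=0 F2=0 -> 0
  row 2 [000010]: F1=0 F2=0 -> 0
  row 3 [000011]: F1=0 F2=0 -> 0
  row 4 [000100]: F1=0 F2=0 -> 0
  (every remaining row is evaluated the same way; all 64 results are listed next)
Full result column, 8 rows per line (p,q,r fixed per line; s,t,u runs 000..111 left to right):
  rows 0-7 [p,q,r=000]: 00000000  (ones: 0)
  rows 8-15 [p,q,r=001]: 01010101  (ones: 4)
  rows 16-23 [p,q,r=010]: 00000000  (ones: 0)
  rows 24-31 [p,q,r=011]: 10011001  (ones: 4)
  rows 32-39 [p,q,r=100]: 00000000  (ones: 0)
  rows 40-47 [p,q,r=101]: 00000000  (ones: 0)
  rows 48-55 [p,q,r=110]: 00000000  (ones: 0)
  rows 56-63 [p,q,r=111]: 11001100  (ones: 4)
Disagreements = 0+4+0+4+0+0+0+4 = 12

12


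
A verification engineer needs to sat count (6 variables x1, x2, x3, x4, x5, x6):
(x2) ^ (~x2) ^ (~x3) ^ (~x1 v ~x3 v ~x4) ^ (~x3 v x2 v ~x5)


CNF with 5 clauses over 6 vars (64 assignments).
An assignment satisfies CNF iff every clause has >=1 true literal.
Check each row (bits = x1,x2,x3,x4,x5,x6; clause T/F shown):
  row 0 [000000]: clauses=FTTTT -> 0
  row 1 [000001]: clauses=FTTTT -> 0
  row 2 [000010]: clauses=FTTTT -> 0
  row 3 [000011]: clauses=FTTTT -> 0
  row 4 [000100]: clauses=FTTTT -> 0
  (every remaining row is evaluated the same way; all 64 results are listed next)
Full result column, 8 rows per line (x1,x2,x3 fixed per line; x4,x5,x6 runs 000..111 left to right):
  rows 0-7 [x1,x2,x3=000]: 00000000  (ones: 0)
  rows 8-15 [x1,x2,x3=001]: 00000000  (ones: 0)
  rows 16-23 [x1,x2,x3=010]: 00000000  (ones: 0)
  rows 24-31 [x1,x2,x3=011]: 00000000  (ones: 0)
  rows 32-39 [x1,x2,x3=100]: 00000000  (ones: 0)
  rows 40-47 [x1,x2,x3=101]: 00000000  (ones: 0)
  rows 48-55 [x1,x2,x3=110]: 00000000  (ones: 0)
  rows 56-63 [x1,x2,x3=111]: 00000000  (ones: 0)
Satisfying assignments = 0+0+0+0+0+0+0+0 = 0

0


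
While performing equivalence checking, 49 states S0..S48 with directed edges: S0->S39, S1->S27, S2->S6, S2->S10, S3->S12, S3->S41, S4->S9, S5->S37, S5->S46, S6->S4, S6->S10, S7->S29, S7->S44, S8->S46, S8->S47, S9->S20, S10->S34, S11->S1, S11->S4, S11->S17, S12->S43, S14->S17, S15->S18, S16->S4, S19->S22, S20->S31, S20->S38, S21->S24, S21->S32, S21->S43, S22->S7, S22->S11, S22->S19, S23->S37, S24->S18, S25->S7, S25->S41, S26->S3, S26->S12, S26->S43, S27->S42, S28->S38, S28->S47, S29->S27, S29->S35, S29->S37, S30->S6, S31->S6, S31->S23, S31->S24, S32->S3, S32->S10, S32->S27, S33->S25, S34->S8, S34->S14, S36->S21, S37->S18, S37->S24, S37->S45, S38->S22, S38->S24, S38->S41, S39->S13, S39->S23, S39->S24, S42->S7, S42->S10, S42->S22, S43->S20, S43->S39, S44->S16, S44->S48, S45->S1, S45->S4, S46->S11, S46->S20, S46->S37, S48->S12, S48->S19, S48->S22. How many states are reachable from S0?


BFS from S0:
  layer 0: {S0}
  layer 1: {S39}
  layer 2: {S13, S23, S24}
  layer 3: {S18, S37}
  layer 4: {S45}
  layer 5: {S1, S4}
  layer 6: {S9, S27}
  layer 7: {S20, S42}
  layer 8: {S7, S10, S22, S31, S38}
  layer 9: {S6, S11, S19, S29, S34, S41, S44}
  layer 10: {S8, S14, S16, S17, S35, S48}
  layer 11: {S12, S46, S47}
  layer 12: {S43}
Reachable set: {S0, S1, S4, S6, S7, S8, S9, S10, S11, S12, S13, S14, S16, S17, S18, S19, S20, S22, S23, S24, S27, S29, S31, S34, S35, S37, S38, S39, S41, S42, S43, S44, S45, S46, S47, S48}
Count = 36

36


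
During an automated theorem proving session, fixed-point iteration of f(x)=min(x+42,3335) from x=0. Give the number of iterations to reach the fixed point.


Step 1: x=0, cap=3335, increment=42
Step 2: x grows by 42 each step until capped at 3335; fixed point is x=3335
Step 3: iterations = ceil(3335/42) = 80

80


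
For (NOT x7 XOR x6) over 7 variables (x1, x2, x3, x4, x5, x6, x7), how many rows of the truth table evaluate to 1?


Formula: (NOT x7 XOR x6) over 7 vars (128 rows)
Evaluate each row (x1, x2, x3, x4, x5, x6, x7 as bits, MSB first):
  row 0 [0000000]: (NOT 0 XOR 0) -> 1
  row 1 [0000001]: (NOT 1 XOR 0) -> 0
  row 2 [0000010]: (NOT 0 XOR 1) -> 0
  row 3 [0000011]: (NOT 1 XOR 1) -> 1
  row 4 [0000100]: (NOT 0 XOR 0) -> 1
  (every remaining row is evaluated the same way; all 128 results are listed next)
Full result column, 8 rows per line (x1,x2,x3,x4 fixed per line; x5,x6,x7 runs 000..111 left to right):
  rows 0-7 [x1,x2,x3,x4=0000]: 10011001  (ones: 4)
  rows 8-15 [x1,x2,x3,x4=0001]: 10011001  (ones: 4)
  rows 16-23 [x1,x2,x3,x4=0010]: 10011001  (ones: 4)
  rows 24-31 [x1,x2,x3,x4=0011]: 10011001  (ones: 4)
  rows 32-39 [x1,x2,x3,x4=0100]: 10011001  (ones: 4)
  rows 40-47 [x1,x2,x3,x4=0101]: 10011001  (ones: 4)
  rows 48-55 [x1,x2,x3,x4=0110]: 10011001  (ones: 4)
  rows 56-63 [x1,x2,x3,x4=0111]: 10011001  (ones: 4)
  rows 64-71 [x1,x2,x3,x4=1000]: 10011001  (ones: 4)
  rows 72-79 [x1,x2,x3,x4=1001]: 10011001  (ones: 4)
  rows 80-87 [x1,x2,x3,x4=1010]: 10011001  (ones: 4)
  rows 88-95 [x1,x2,x3,x4=1011]: 10011001  (ones: 4)
  rows 96-103 [x1,x2,x3,x4=1100]: 10011001  (ones: 4)
  rows 104-111 [x1,x2,x3,x4=1101]: 10011001  (ones: 4)
  rows 112-119 [x1,x2,x3,x4=1110]: 10011001  (ones: 4)
  rows 120-127 [x1,x2,x3,x4=1111]: 10011001  (ones: 4)
Count of 1-rows = 4+4+4+4+4+4+4+4+4+4+4+4+4+4+4+4 = 64

64


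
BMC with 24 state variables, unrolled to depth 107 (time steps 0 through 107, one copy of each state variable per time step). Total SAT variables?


BMC unrolls to depth k, creating one copy of each state var for steps 0..k.
Step count = 107 + 1 = 108 (steps 0 through 107)
Vars per step = 24
Total = 24 * 108 = 2592

2592


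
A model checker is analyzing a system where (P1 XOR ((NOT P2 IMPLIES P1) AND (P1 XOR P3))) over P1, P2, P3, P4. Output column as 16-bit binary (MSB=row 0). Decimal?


Formula: (P1 XOR ((NOT P2 IMPLIES P1) AND (P1 XOR P3))) over P1, P2, P3, P4 (16 rows)
Evaluate each row (bits = P1,P2,P3,P4, MSB first):
  row 0 [0000]: (0 XOR ((NOT 0 IMPLIES 0) AND (0 XOR 0))) -> 0
  row 1 [0001]: (0 XOR ((NOT 0 IMPLIES 0) AND (0 XOR 0))) -> 0
  row 2 [0010]: (0 XOR ((NOT 0 IMPLIES 0) AND (0 XOR 1))) -> 0
  row 3 [0011]: (0 XOR ((NOT 0 IMPLIES 0) AND (0 XOR 1))) -> 0
  row 4 [0100]: (0 XOR ((NOT 1 IMPLIES 0) AND (0 XOR 0))) -> 0
  row 5 [0101]: (0 XOR ((NOT 1 IMPLIES 0) AND (0 XOR 0))) -> 0
  row 6 [0110]: (0 XOR ((NOT 1 IMPLIES 0) AND (0 XOR 1))) -> 1
  row 7 [0111]: (0 XOR ((NOT 1 IMPLIES 0) AND (0 XOR 1))) -> 1
  row 8 [1000]: (1 XOR ((NOT 0 IMPLIES 1) AND (1 XOR 0))) -> 0
  row 9 [1001]: (1 XOR ((NOT 0 IMPLIES 1) AND (1 XOR 0))) -> 0
  row 10 [1010]: (1 XOR ((NOT 0 IMPLIES 1) AND (1 XOR 1))) -> 1
  row 11 [1011]: (1 XOR ((NOT 0 IMPLIES 1) AND (1 XOR 1))) -> 1
  row 12 [1100]: (1 XOR ((NOT 1 IMPLIES 1) AND (1 XOR 0))) -> 0
  row 13 [1101]: (1 XOR ((NOT 1 IMPLIES 1) AND (1 XOR 0))) -> 0
  row 14 [1110]: (1 XOR ((NOT 1 IMPLIES 1) AND (1 XOR 1))) -> 1
  row 15 [1111]: (1 XOR ((NOT 1 IMPLIES 1) AND (1 XOR 1))) -> 1
Full result column, 4 rows per line (P1,P2 fixed per line; P3,P4 runs 00..11 left to right):
  rows 0-3 [P1,P2=00]: 0000  = hex 0
  rows 4-7 [P1,P2=01]: 0011  = hex 3
  rows 8-11 [P1,P2=10]: 0011  = hex 3
  rows 12-15 [P1,P2=11]: 0011  = hex 3
Output column (row 0 .. row 15) = 0000001100110011
Output column grouped in 4s = 0000 0011 0011 0011 = 0x0333
Convert to decimal digit by digit (value = value*16 + digit):
  0 -> 0
  0*16 + 3 = 3
  3*16 + 3 = 51
  51*16 + 3 = 819
Decimal = 819

819


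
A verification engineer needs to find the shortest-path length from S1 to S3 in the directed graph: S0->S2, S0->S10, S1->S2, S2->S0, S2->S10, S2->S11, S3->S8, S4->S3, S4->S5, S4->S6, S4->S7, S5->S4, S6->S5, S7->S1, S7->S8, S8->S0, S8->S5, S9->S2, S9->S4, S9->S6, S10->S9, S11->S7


BFS layer-by-layer from S1:
  dist 0: {S1}
  dist 1: {S2}
  dist 2: {S0, S10, S11}
  dist 3: {S7, S9}
  dist 4: {S4, S6, S8}
  dist 5: {S3, S5}
  -> S3 reached at distance 5
Shortest path length = 5

5


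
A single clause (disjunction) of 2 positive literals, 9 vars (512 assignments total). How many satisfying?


Step 1: Total=2^9=512
Step 2: Unsat when all 2 false: 2^7=128
Step 3: Sat=512-128=384

384


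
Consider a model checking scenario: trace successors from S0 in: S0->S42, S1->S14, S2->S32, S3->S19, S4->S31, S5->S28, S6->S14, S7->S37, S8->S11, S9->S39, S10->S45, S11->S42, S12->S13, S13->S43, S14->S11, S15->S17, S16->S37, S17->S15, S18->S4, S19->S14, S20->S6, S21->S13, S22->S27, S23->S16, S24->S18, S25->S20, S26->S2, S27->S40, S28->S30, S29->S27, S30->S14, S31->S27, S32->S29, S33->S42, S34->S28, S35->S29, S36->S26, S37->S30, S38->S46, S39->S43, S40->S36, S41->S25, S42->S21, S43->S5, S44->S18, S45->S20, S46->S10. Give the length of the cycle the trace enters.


Trace from S0 until a state repeats:
  S0 -> S42 -> S21 -> S13 -> S43 -> S5 -> S28 -> S30 -> S14 -> S11 -> S42
S42 first seen at step 1, revisited at step 10.
Cycle length = 10 - 1 = 9

9


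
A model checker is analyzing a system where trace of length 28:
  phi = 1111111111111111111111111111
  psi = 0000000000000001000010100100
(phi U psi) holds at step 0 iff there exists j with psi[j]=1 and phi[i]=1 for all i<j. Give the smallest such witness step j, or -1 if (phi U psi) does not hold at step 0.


(phi U psi) at 0: need smallest j with psi[j]=1 and phi[i]=1 for all i in [0,j).
Scan from step 0:
  step 0: phi=1, psi=0 -> continue
  step 1: phi=1, psi=0 -> continue
  step 2: phi=1, psi=0 -> continue
  step 3: phi=1, psi=0 -> continue
  step 15: psi=1 and phi held for [0,15) -> witness found
Witness step = 15

15


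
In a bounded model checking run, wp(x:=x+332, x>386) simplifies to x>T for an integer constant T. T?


Formula: wp(x:=E, P) = P[E/x] (substitute E for x in postcondition)
Step 1: Postcondition: x>386
Step 2: Substitute x+332 for x: x+332>386
Step 3: Solve for x: x > 386-332 = 54

54


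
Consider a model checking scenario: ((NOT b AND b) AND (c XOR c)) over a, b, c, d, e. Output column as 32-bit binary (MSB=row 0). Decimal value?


Formula: ((NOT b AND b) AND (c XOR c)) over a, b, c, d, e (32 rows)
Evaluate each row (bits = a,b,c,d,e, MSB first):
  row 0 [00000]: ((NOT 0 AND 0) AND (0 XOR 0)) -> 0
  row 1 [00001]: ((NOT 0 AND 0) AND (0 XOR 0)) -> 0
  row 2 [00010]: ((NOT 0 AND 0) AND (0 XOR 0)) -> 0
  row 3 [00011]: ((NOT 0 AND 0) AND (0 XOR 0)) -> 0
  row 4 [00100]: ((NOT 0 AND 0) AND (1 XOR 1)) -> 0
  row 5 [00101]: ((NOT 0 AND 0) AND (1 XOR 1)) -> 0
  row 6 [00110]: ((NOT 0 AND 0) AND (1 XOR 1)) -> 0
  row 7 [00111]: ((NOT 0 AND 0) AND (1 XOR 1)) -> 0
  row 8 [01000]: ((NOT 1 AND 1) AND (0 XOR 0)) -> 0
  row 9 [01001]: ((NOT 1 AND 1) AND (0 XOR 0)) -> 0
  row 10 [01010]: ((NOT 1 AND 1) AND (0 XOR 0)) -> 0
  row 11 [01011]: ((NOT 1 AND 1) AND (0 XOR 0)) -> 0
  row 12 [01100]: ((NOT 1 AND 1) AND (1 XOR 1)) -> 0
  row 13 [01101]: ((NOT 1 AND 1) AND (1 XOR 1)) -> 0
  row 14 [01110]: ((NOT 1 AND 1) AND (1 XOR 1)) -> 0
  row 15 [01111]: ((NOT 1 AND 1) AND (1 XOR 1)) -> 0
  row 16 [10000]: ((NOT 0 AND 0) AND (0 XOR 0)) -> 0
  row 17 [10001]: ((NOT 0 AND 0) AND (0 XOR 0)) -> 0
  row 18 [10010]: ((NOT 0 AND 0) AND (0 XOR 0)) -> 0
  row 19 [10011]: ((NOT 0 AND 0) AND (0 XOR 0)) -> 0
  row 20 [10100]: ((NOT 0 AND 0) AND (1 XOR 1)) -> 0
  row 21 [10101]: ((NOT 0 AND 0) AND (1 XOR 1)) -> 0
  row 22 [10110]: ((NOT 0 AND 0) AND (1 XOR 1)) -> 0
  row 23 [10111]: ((NOT 0 AND 0) AND (1 XOR 1)) -> 0
  row 24 [11000]: ((NOT 1 AND 1) AND (0 XOR 0)) -> 0
  row 25 [11001]: ((NOT 1 AND 1) AND (0 XOR 0)) -> 0
  row 26 [11010]: ((NOT 1 AND 1) AND (0 XOR 0)) -> 0
  row 27 [11011]: ((NOT 1 AND 1) AND (0 XOR 0)) -> 0
  row 28 [11100]: ((NOT 1 AND 1) AND (1 XOR 1)) -> 0
  row 29 [11101]: ((NOT 1 AND 1) AND (1 XOR 1)) -> 0
  row 30 [11110]: ((NOT 1 AND 1) AND (1 XOR 1)) -> 0
  row 31 [11111]: ((NOT 1 AND 1) AND (1 XOR 1)) -> 0
Full result column, 4 rows per line (a,b,c fixed per line; d,e runs 00..11 left to right):
  rows 0-3 [a,b,c=000]: 0000  = hex 0
  rows 4-7 [a,b,c=001]: 0000  = hex 0
  rows 8-11 [a,b,c=010]: 0000  = hex 0
  rows 12-15 [a,b,c=011]: 0000  = hex 0
  rows 16-19 [a,b,c=100]: 0000  = hex 0
  rows 20-23 [a,b,c=101]: 0000  = hex 0
  rows 24-27 [a,b,c=110]: 0000  = hex 0
  rows 28-31 [a,b,c=111]: 0000  = hex 0
Output column (row 0 .. row 31) = 00000000000000000000000000000000
Output column grouped in 4s = 0000 0000 0000 0000 0000 0000 0000 0000 = 0x00000000
Convert to decimal digit by digit (value = value*16 + digit):
  0 -> 0
  0*16 + 0 = 0
  0*16 + 0 = 0
  0*16 + 0 = 0
  0*16 + 0 = 0
  0*16 + 0 = 0
  0*16 + 0 = 0
  0*16 + 0 = 0
Decimal = 0

0


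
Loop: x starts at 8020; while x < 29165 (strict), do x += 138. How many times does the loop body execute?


Step 1: x goes from 8020 toward 29165 by 138; the body runs while x<29165, so iterations = ceil((bound-start)/step)
Step 2: Distance=21145
Step 3: ceil(21145/138)=154

154


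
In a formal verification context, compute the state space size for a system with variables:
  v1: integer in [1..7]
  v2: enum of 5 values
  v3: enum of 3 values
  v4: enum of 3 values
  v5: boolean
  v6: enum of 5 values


State space = product of domain sizes of all variables.
Domain sizes:
  v1 (integer in [1..7]): 7
  v2 (enum of 5 values): 5
  v3 (enum of 3 values): 3
  v4 (enum of 3 values): 3
  v5 (boolean): 2
  v6 (enum of 5 values): 5
Product = 7 * 5 * 3 * 3 * 2 * 5 = 3150

3150


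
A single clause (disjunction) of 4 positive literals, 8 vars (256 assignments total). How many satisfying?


Step 1: Total=2^8=256
Step 2: Unsat when all 4 false: 2^4=16
Step 3: Sat=256-16=240

240


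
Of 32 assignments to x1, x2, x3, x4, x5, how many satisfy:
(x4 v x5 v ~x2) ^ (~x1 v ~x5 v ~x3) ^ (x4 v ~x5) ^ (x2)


CNF with 4 clauses over 5 vars (32 assignments).
An assignment satisfies CNF iff every clause has >=1 true literal.
Check each row (bits = x1,x2,x3,x4,x5; clause T/F shown):
  row 0 [00000]: clauses=TTTF -> 0
  row 1 [00001]: clauses=TTFF -> 0
  row 2 [00010]: clauses=TTTF -> 0
  row 3 [00011]: clauses=TTTF -> 0
  row 4 [00100]: clauses=TTTF -> 0
  row 5 [00101]: clauses=TTFF -> 0
  row 6 [00110]: clauses=TTTF -> 0
  row 7 [00111]: clauses=TTTF -> 0
  row 8 [01000]: clauses=FTTT -> 0
  row 9 [01001]: clauses=TTFT -> 0
  row 10 [01010]: clauses=TTTT -> 1
  row 11 [01011]: clauses=TTTT -> 1
  row 12 [01100]: clauses=FTTT -> 0
  row 13 [01101]: clauses=TTFT -> 0
  row 14 [01110]: clauses=TTTT -> 1
  row 15 [01111]: clauses=TTTT -> 1
  row 16 [10000]: clauses=TTTF -> 0
  row 17 [10001]: clauses=TTFF -> 0
  row 18 [10010]: clauses=TTTF -> 0
  row 19 [10011]: clauses=TTTF -> 0
  row 20 [10100]: clauses=TTTF -> 0
  row 21 [10101]: clauses=TFFF -> 0
  row 22 [10110]: clauses=TTTF -> 0
  row 23 [10111]: clauses=TFTF -> 0
  row 24 [11000]: clauses=FTTT -> 0
  row 25 [11001]: clauses=TTFT -> 0
  row 26 [11010]: clauses=TTTT -> 1
  row 27 [11011]: clauses=TTTT -> 1
  row 28 [11100]: clauses=FTTT -> 0
  row 29 [11101]: clauses=TFFT -> 0
  row 30 [11110]: clauses=TTTT -> 1
  row 31 [11111]: clauses=TFTT -> 0
Full result column, 8 rows per line (x1,x2 fixed per line; x3,x4,x5 runs 000..111 left to right):
  rows 0-7 [x1,x2=00]: 00000000  (ones: 0)
  rows 8-15 [x1,x2=01]: 00110011  (ones: 4)
  rows 16-23 [x1,x2=10]: 00000000  (ones: 0)
  rows 24-31 [x1,x2=11]: 00110010  (ones: 3)
Satisfying assignments = 0+4+0+3 = 7

7


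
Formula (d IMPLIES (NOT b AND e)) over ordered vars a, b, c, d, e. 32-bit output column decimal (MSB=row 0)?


Formula: (d IMPLIES (NOT b AND e)) over a, b, c, d, e (32 rows)
Evaluate each row (bits = a,b,c,d,e, MSB first):
  row 0 [00000]: (0 IMPLIES (NOT 0 AND 0)) -> 1
  row 1 [00001]: (0 IMPLIES (NOT 0 AND 1)) -> 1
  row 2 [00010]: (1 IMPLIES (NOT 0 AND 0)) -> 0
  row 3 [00011]: (1 IMPLIES (NOT 0 AND 1)) -> 1
  row 4 [00100]: (0 IMPLIES (NOT 0 AND 0)) -> 1
  row 5 [00101]: (0 IMPLIES (NOT 0 AND 1)) -> 1
  row 6 [00110]: (1 IMPLIES (NOT 0 AND 0)) -> 0
  row 7 [00111]: (1 IMPLIES (NOT 0 AND 1)) -> 1
  row 8 [01000]: (0 IMPLIES (NOT 1 AND 0)) -> 1
  row 9 [01001]: (0 IMPLIES (NOT 1 AND 1)) -> 1
  row 10 [01010]: (1 IMPLIES (NOT 1 AND 0)) -> 0
  row 11 [01011]: (1 IMPLIES (NOT 1 AND 1)) -> 0
  row 12 [01100]: (0 IMPLIES (NOT 1 AND 0)) -> 1
  row 13 [01101]: (0 IMPLIES (NOT 1 AND 1)) -> 1
  row 14 [01110]: (1 IMPLIES (NOT 1 AND 0)) -> 0
  row 15 [01111]: (1 IMPLIES (NOT 1 AND 1)) -> 0
  row 16 [10000]: (0 IMPLIES (NOT 0 AND 0)) -> 1
  row 17 [10001]: (0 IMPLIES (NOT 0 AND 1)) -> 1
  row 18 [10010]: (1 IMPLIES (NOT 0 AND 0)) -> 0
  row 19 [10011]: (1 IMPLIES (NOT 0 AND 1)) -> 1
  row 20 [10100]: (0 IMPLIES (NOT 0 AND 0)) -> 1
  row 21 [10101]: (0 IMPLIES (NOT 0 AND 1)) -> 1
  row 22 [10110]: (1 IMPLIES (NOT 0 AND 0)) -> 0
  row 23 [10111]: (1 IMPLIES (NOT 0 AND 1)) -> 1
  row 24 [11000]: (0 IMPLIES (NOT 1 AND 0)) -> 1
  row 25 [11001]: (0 IMPLIES (NOT 1 AND 1)) -> 1
  row 26 [11010]: (1 IMPLIES (NOT 1 AND 0)) -> 0
  row 27 [11011]: (1 IMPLIES (NOT 1 AND 1)) -> 0
  row 28 [11100]: (0 IMPLIES (NOT 1 AND 0)) -> 1
  row 29 [11101]: (0 IMPLIES (NOT 1 AND 1)) -> 1
  row 30 [11110]: (1 IMPLIES (NOT 1 AND 0)) -> 0
  row 31 [11111]: (1 IMPLIES (NOT 1 AND 1)) -> 0
Full result column, 4 rows per line (a,b,c fixed per line; d,e runs 00..11 left to right):
  rows 0-3 [a,b,c=000]: 1101  = hex D
  rows 4-7 [a,b,c=001]: 1101  = hex D
  rows 8-11 [a,b,c=010]: 1100  = hex C
  rows 12-15 [a,b,c=011]: 1100  = hex C
  rows 16-19 [a,b,c=100]: 1101  = hex D
  rows 20-23 [a,b,c=101]: 1101  = hex D
  rows 24-27 [a,b,c=110]: 1100  = hex C
  rows 28-31 [a,b,c=111]: 1100  = hex C
Output column (row 0 .. row 31) = 11011101110011001101110111001100
Output column grouped in 4s = 1101 1101 1100 1100 1101 1101 1100 1100 = 0xDDCCDDCC
Convert to decimal digit by digit (value = value*16 + digit):
  D -> 13
  13*16 + 13 (D) = 221
  221*16 + 12 (C) = 3548
  3548*16 + 12 (C) = 56780
  56780*16 + 13 (D) = 908493
  908493*16 + 13 (D) = 14535901
  14535901*16 + 12 (C) = 232574428
  232574428*16 + 12 (C) = 3721190860
Decimal = 3721190860

3721190860


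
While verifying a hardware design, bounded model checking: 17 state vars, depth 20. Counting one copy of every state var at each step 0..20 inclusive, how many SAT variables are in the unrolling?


BMC unrolls to depth k, creating one copy of each state var for steps 0..k.
Step count = 20 + 1 = 21 (steps 0 through 20)
Vars per step = 17
Total = 17 * 21 = 357

357


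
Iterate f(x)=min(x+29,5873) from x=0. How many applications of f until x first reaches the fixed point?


Step 1: x=0, cap=5873, increment=29
Step 2: x grows by 29 each step until capped at 5873; fixed point is x=5873
Step 3: iterations = ceil(5873/29) = 203

203


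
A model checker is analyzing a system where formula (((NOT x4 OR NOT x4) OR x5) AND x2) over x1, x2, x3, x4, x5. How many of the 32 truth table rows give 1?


Formula: (((NOT x4 OR NOT x4) OR x5) AND x2) over 5 vars (32 rows)
Evaluate each row (x1, x2, x3, x4, x5 as bits, MSB first):
  row 0 [00000]: (((NOT 0 OR NOT 0) OR 0) AND 0) -> 0
  row 1 [00001]: (((NOT 0 OR NOT 0) OR 1) AND 0) -> 0
  row 2 [00010]: (((NOT 1 OR NOT 1) OR 0) AND 0) -> 0
  row 3 [00011]: (((NOT 1 OR NOT 1) OR 1) AND 0) -> 0
  row 4 [00100]: (((NOT 0 OR NOT 0) OR 0) AND 0) -> 0
  row 5 [00101]: (((NOT 0 OR NOT 0) OR 1) AND 0) -> 0
  row 6 [00110]: (((NOT 1 OR NOT 1) OR 0) AND 0) -> 0
  row 7 [00111]: (((NOT 1 OR NOT 1) OR 1) AND 0) -> 0
  row 8 [01000]: (((NOT 0 OR NOT 0) OR 0) AND 1) -> 1
  row 9 [01001]: (((NOT 0 OR NOT 0) OR 1) AND 1) -> 1
  row 10 [01010]: (((NOT 1 OR NOT 1) OR 0) AND 1) -> 0
  row 11 [01011]: (((NOT 1 OR NOT 1) OR 1) AND 1) -> 1
  row 12 [01100]: (((NOT 0 OR NOT 0) OR 0) AND 1) -> 1
  row 13 [01101]: (((NOT 0 OR NOT 0) OR 1) AND 1) -> 1
  row 14 [01110]: (((NOT 1 OR NOT 1) OR 0) AND 1) -> 0
  row 15 [01111]: (((NOT 1 OR NOT 1) OR 1) AND 1) -> 1
  row 16 [10000]: (((NOT 0 OR NOT 0) OR 0) AND 0) -> 0
  row 17 [10001]: (((NOT 0 OR NOT 0) OR 1) AND 0) -> 0
  row 18 [10010]: (((NOT 1 OR NOT 1) OR 0) AND 0) -> 0
  row 19 [10011]: (((NOT 1 OR NOT 1) OR 1) AND 0) -> 0
  row 20 [10100]: (((NOT 0 OR NOT 0) OR 0) AND 0) -> 0
  row 21 [10101]: (((NOT 0 OR NOT 0) OR 1) AND 0) -> 0
  row 22 [10110]: (((NOT 1 OR NOT 1) OR 0) AND 0) -> 0
  row 23 [10111]: (((NOT 1 OR NOT 1) OR 1) AND 0) -> 0
  row 24 [11000]: (((NOT 0 OR NOT 0) OR 0) AND 1) -> 1
  row 25 [11001]: (((NOT 0 OR NOT 0) OR 1) AND 1) -> 1
  row 26 [11010]: (((NOT 1 OR NOT 1) OR 0) AND 1) -> 0
  row 27 [11011]: (((NOT 1 OR NOT 1) OR 1) AND 1) -> 1
  row 28 [11100]: (((NOT 0 OR NOT 0) OR 0) AND 1) -> 1
  row 29 [11101]: (((NOT 0 OR NOT 0) OR 1) AND 1) -> 1
  row 30 [11110]: (((NOT 1 OR NOT 1) OR 0) AND 1) -> 0
  row 31 [11111]: (((NOT 1 OR NOT 1) OR 1) AND 1) -> 1
Full result column, 8 rows per line (x1,x2 fixed per line; x3,x4,x5 runs 000..111 left to right):
  rows 0-7 [x1,x2=00]: 00000000  (ones: 0)
  rows 8-15 [x1,x2=01]: 11011101  (ones: 6)
  rows 16-23 [x1,x2=10]: 00000000  (ones: 0)
  rows 24-31 [x1,x2=11]: 11011101  (ones: 6)
Count of 1-rows = 0+6+0+6 = 12

12


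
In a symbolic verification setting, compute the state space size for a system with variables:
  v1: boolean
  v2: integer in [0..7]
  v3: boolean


State space = product of domain sizes of all variables.
Domain sizes:
  v1 (boolean): 2
  v2 (integer in [0..7]): 8
  v3 (boolean): 2
Product = 2 * 8 * 2 = 32

32


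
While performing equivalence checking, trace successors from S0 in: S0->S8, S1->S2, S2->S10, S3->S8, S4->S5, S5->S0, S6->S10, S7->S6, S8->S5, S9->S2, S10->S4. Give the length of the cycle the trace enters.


Trace from S0 until a state repeats:
  S0 -> S8 -> S5 -> S0
S0 first seen at step 0, revisited at step 3.
Cycle length = 3 - 0 = 3

3


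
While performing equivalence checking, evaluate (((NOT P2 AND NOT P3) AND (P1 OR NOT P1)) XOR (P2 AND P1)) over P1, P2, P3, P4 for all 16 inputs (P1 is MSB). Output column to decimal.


Formula: (((NOT P2 AND NOT P3) AND (P1 OR NOT P1)) XOR (P2 AND P1)) over P1, P2, P3, P4 (16 rows)
Evaluate each row (bits = P1,P2,P3,P4, MSB first):
  row 0 [0000]: (((NOT 0 AND NOT 0) AND (0 OR NOT 0)) XOR (0 AND 0)) -> 1
  row 1 [0001]: (((NOT 0 AND NOT 0) AND (0 OR NOT 0)) XOR (0 AND 0)) -> 1
  row 2 [0010]: (((NOT 0 AND NOT 1) AND (0 OR NOT 0)) XOR (0 AND 0)) -> 0
  row 3 [0011]: (((NOT 0 AND NOT 1) AND (0 OR NOT 0)) XOR (0 AND 0)) -> 0
  row 4 [0100]: (((NOT 1 AND NOT 0) AND (0 OR NOT 0)) XOR (1 AND 0)) -> 0
  row 5 [0101]: (((NOT 1 AND NOT 0) AND (0 OR NOT 0)) XOR (1 AND 0)) -> 0
  row 6 [0110]: (((NOT 1 AND NOT 1) AND (0 OR NOT 0)) XOR (1 AND 0)) -> 0
  row 7 [0111]: (((NOT 1 AND NOT 1) AND (0 OR NOT 0)) XOR (1 AND 0)) -> 0
  row 8 [1000]: (((NOT 0 AND NOT 0) AND (1 OR NOT 1)) XOR (0 AND 1)) -> 1
  row 9 [1001]: (((NOT 0 AND NOT 0) AND (1 OR NOT 1)) XOR (0 AND 1)) -> 1
  row 10 [1010]: (((NOT 0 AND NOT 1) AND (1 OR NOT 1)) XOR (0 AND 1)) -> 0
  row 11 [1011]: (((NOT 0 AND NOT 1) AND (1 OR NOT 1)) XOR (0 AND 1)) -> 0
  row 12 [1100]: (((NOT 1 AND NOT 0) AND (1 OR NOT 1)) XOR (1 AND 1)) -> 1
  row 13 [1101]: (((NOT 1 AND NOT 0) AND (1 OR NOT 1)) XOR (1 AND 1)) -> 1
  row 14 [1110]: (((NOT 1 AND NOT 1) AND (1 OR NOT 1)) XOR (1 AND 1)) -> 1
  row 15 [1111]: (((NOT 1 AND NOT 1) AND (1 OR NOT 1)) XOR (1 AND 1)) -> 1
Full result column, 4 rows per line (P1,P2 fixed per line; P3,P4 runs 00..11 left to right):
  rows 0-3 [P1,P2=00]: 1100  = hex C
  rows 4-7 [P1,P2=01]: 0000  = hex 0
  rows 8-11 [P1,P2=10]: 1100  = hex C
  rows 12-15 [P1,P2=11]: 1111  = hex F
Output column (row 0 .. row 15) = 1100000011001111
Output column grouped in 4s = 1100 0000 1100 1111 = 0xC0CF
Convert to decimal digit by digit (value = value*16 + digit):
  C -> 12
  12*16 + 0 = 192
  192*16 + 12 (C) = 3084
  3084*16 + 15 (F) = 49359
Decimal = 49359

49359


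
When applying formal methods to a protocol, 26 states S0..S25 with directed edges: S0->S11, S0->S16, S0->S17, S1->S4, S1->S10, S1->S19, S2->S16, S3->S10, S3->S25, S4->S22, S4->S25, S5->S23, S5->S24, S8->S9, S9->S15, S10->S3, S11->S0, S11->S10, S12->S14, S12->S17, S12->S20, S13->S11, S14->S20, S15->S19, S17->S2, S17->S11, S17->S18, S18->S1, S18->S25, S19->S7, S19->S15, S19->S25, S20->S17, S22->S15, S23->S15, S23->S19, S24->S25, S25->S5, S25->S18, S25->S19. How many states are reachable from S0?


BFS from S0:
  layer 0: {S0}
  layer 1: {S11, S16, S17}
  layer 2: {S2, S10, S18}
  layer 3: {S1, S3, S25}
  layer 4: {S4, S5, S19}
  layer 5: {S7, S15, S22, S23, S24}
Reachable set: {S0, S1, S2, S3, S4, S5, S7, S10, S11, S15, S16, S17, S18, S19, S22, S23, S24, S25}
Count = 18

18


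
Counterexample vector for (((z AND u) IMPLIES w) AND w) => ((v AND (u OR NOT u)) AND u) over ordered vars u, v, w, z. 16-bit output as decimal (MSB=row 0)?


F1 = (((z AND u) IMPLIES w) AND w)
F2 = ((v AND (u OR NOT u)) AND u)
Counterexample to F1=>F2 is where F1=1 and F2=0.
Evaluate each row (bits = u,v,w,z, MSB first):
  row 0 [0000]: F1=0 F2=0 -> F1&~F2 -> 0
  row 1 [0001]: F1=0 F2=0 -> F1&~F2 -> 0
  row 2 [0010]: F1=1 F2=0 -> F1&~F2 -> 1
  row 3 [0011]: F1=1 F2=0 -> F1&~F2 -> 1
  row 4 [0100]: F1=0 F2=0 -> F1&~F2 -> 0
  row 5 [0101]: F1=0 F2=0 -> F1&~F2 -> 0
  row 6 [0110]: F1=1 F2=0 -> F1&~F2 -> 1
  row 7 [0111]: F1=1 F2=0 -> F1&~F2 -> 1
  row 8 [1000]: F1=0 F2=0 -> F1&~F2 -> 0
  row 9 [1001]: F1=0 F2=0 -> F1&~F2 -> 0
  row 10 [1010]: F1=1 F2=0 -> F1&~F2 -> 1
  row 11 [1011]: F1=1 F2=0 -> F1&~F2 -> 1
  row 12 [1100]: F1=0 F2=1 -> F1&~F2 -> 0
  row 13 [1101]: F1=0 F2=1 -> F1&~F2 -> 0
  row 14 [1110]: F1=1 F2=1 -> F1&~F2 -> 0
  row 15 [1111]: F1=1 F2=1 -> F1&~F2 -> 0
Full result column, 4 rows per line (u,v fixed per line; w,z runs 00..11 left to right):
  rows 0-3 [u,v=00]: 0011  = hex 3
  rows 4-7 [u,v=01]: 0011  = hex 3
  rows 8-11 [u,v=10]: 0011  = hex 3
  rows 12-15 [u,v=11]: 0000  = hex 0
Counterexample vector (row 0 .. row 15) = 0011001100110000
Output column grouped in 4s = 0011 0011 0011 0000 = 0x3330
Convert to decimal digit by digit (value = value*16 + digit):
  3 -> 3
  3*16 + 3 = 51
  51*16 + 3 = 819
  819*16 + 0 = 13104
Decimal = 13104

13104


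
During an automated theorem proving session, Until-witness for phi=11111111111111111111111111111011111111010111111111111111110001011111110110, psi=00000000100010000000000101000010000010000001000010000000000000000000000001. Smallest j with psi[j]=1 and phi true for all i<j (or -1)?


(phi U psi) at 0: need smallest j with psi[j]=1 and phi[i]=1 for all i in [0,j).
Scan from step 0:
  step 0: phi=1, psi=0 -> continue
  step 1: phi=1, psi=0 -> continue
  step 2: phi=1, psi=0 -> continue
  step 3: phi=1, psi=0 -> continue
  step 8: psi=1 and phi held for [0,8) -> witness found
Witness step = 8

8


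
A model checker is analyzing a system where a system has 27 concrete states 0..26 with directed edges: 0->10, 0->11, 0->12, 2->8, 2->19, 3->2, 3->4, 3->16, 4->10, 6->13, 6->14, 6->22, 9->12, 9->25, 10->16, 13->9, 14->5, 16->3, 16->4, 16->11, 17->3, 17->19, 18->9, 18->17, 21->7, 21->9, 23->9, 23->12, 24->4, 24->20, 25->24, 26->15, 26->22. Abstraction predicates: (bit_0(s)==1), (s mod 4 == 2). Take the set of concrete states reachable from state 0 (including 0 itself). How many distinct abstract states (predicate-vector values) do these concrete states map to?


BFS from 0:
Concrete reachable: {0, 2, 3, 4, 8, 10, 11, 12, 16, 19}
Abstract via predicates (bit_0(s)==1), (s mod 4 == 2):
  (0,0) <- {0, 4, 8, 12, 16}
  (0,1) <- {2, 10}
  (1,0) <- {3, 11, 19}
Distinct abstract states = 3

3


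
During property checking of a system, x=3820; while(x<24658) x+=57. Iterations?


Step 1: x goes from 3820 toward 24658 by 57; the body runs while x<24658, so iterations = ceil((bound-start)/step)
Step 2: Distance=20838
Step 3: ceil(20838/57)=366

366


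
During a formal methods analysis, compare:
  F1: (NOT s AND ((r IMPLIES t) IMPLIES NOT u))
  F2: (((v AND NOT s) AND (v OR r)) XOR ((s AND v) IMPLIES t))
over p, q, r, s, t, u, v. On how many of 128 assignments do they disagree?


F1 = (NOT s AND ((r IMPLIES t) IMPLIES NOT u))
F2 = (((v AND NOT s) AND (v OR r)) XOR ((s AND v) IMPLIES t))
Evaluate both on each of 128 rows (bits = p,q,r,s,t,u,v):
  row 0 [0000000]: F1=1 F2=1 -> 0
  row 1 [0000001]: F1=1 F2=0 (differ) -> 1
  row 2 [0000010]: F1=0 F2=1 (differ) -> 1
  row 3 [0000011]: F1=0 F2=0 -> 0
  row 4 [0000100]: F1=1 F2=1 -> 0
  (every remaining row is evaluated the same way; all 128 results are listed next)
Full result column, 8 rows per line (p,q,r,s fixed per line; t,u,v runs 000..111 left to right):
  rows 0-7 [p,q,r,s=0000]: 01100110  (ones: 4)
  rows 8-15 [p,q,r,s=0001]: 10101111  (ones: 6)
  rows 16-23 [p,q,r,s=0010]: 01010110  (ones: 4)
  rows 24-31 [p,q,r,s=0011]: 10101111  (ones: 6)
  rows 32-39 [p,q,r,s=0100]: 01100110  (ones: 4)
  rows 40-47 [p,q,r,s=0101]: 10101111  (ones: 6)
  rows 48-55 [p,q,r,s=0110]: 01010110  (ones: 4)
  rows 56-63 [p,q,r,s=0111]: 10101111  (ones: 6)
  rows 64-71 [p,q,r,s=1000]: 01100110  (ones: 4)
  rows 72-79 [p,q,r,s=1001]: 10101111  (ones: 6)
  rows 80-87 [p,q,r,s=1010]: 01010110  (ones: 4)
  rows 88-95 [p,q,r,s=1011]: 10101111  (ones: 6)
  rows 96-103 [p,q,r,s=1100]: 01100110  (ones: 4)
  rows 104-111 [p,q,r,s=1101]: 10101111  (ones: 6)
  rows 112-119 [p,q,r,s=1110]: 01010110  (ones: 4)
  rows 120-127 [p,q,r,s=1111]: 10101111  (ones: 6)
Disagreements = 4+6+4+6+4+6+4+6+4+6+4+6+4+6+4+6 = 80

80


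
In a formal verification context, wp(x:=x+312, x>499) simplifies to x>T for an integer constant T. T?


Formula: wp(x:=E, P) = P[E/x] (substitute E for x in postcondition)
Step 1: Postcondition: x>499
Step 2: Substitute x+312 for x: x+312>499
Step 3: Solve for x: x > 499-312 = 187

187


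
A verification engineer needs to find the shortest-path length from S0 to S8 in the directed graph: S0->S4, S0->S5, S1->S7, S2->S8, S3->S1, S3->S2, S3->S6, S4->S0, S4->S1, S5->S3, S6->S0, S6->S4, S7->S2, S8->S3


BFS layer-by-layer from S0:
  dist 0: {S0}
  dist 1: {S4, S5}
  dist 2: {S1, S3}
  dist 3: {S2, S6, S7}
  dist 4: {S8}
  -> S8 reached at distance 4
Shortest path length = 4

4


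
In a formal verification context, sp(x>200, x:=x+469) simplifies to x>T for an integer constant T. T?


Formula: sp(P, x:=E) = exists old_x. (x = E[old_x/x]) AND P[old_x/x] (old_x is the value of x before the assignment; eliminate old_x by solving x = E[old_x/x] for old_x)
Step 1: Precondition P: x>200, i.e. old_x > 200
Step 2: Assignment gives x = old_x + 469, so old_x = x - 469
Step 3: Substitute into P: x - 469 > 200
Step 4: Simplify: x > 200+469 = 669

669


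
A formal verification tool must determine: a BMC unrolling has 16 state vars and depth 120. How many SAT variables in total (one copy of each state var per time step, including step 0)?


BMC unrolls to depth k, creating one copy of each state var for steps 0..k.
Step count = 120 + 1 = 121 (steps 0 through 120)
Vars per step = 16
Total = 16 * 121 = 1936

1936


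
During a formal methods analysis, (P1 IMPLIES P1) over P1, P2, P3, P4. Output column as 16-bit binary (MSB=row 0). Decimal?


Formula: (P1 IMPLIES P1) over P1, P2, P3, P4 (16 rows)
Evaluate each row (bits = P1,P2,P3,P4, MSB first):
  row 0 [0000]: (0 IMPLIES 0) -> 1
  row 1 [0001]: (0 IMPLIES 0) -> 1
  row 2 [0010]: (0 IMPLIES 0) -> 1
  row 3 [0011]: (0 IMPLIES 0) -> 1
  row 4 [0100]: (0 IMPLIES 0) -> 1
  row 5 [0101]: (0 IMPLIES 0) -> 1
  row 6 [0110]: (0 IMPLIES 0) -> 1
  row 7 [0111]: (0 IMPLIES 0) -> 1
  row 8 [1000]: (1 IMPLIES 1) -> 1
  row 9 [1001]: (1 IMPLIES 1) -> 1
  row 10 [1010]: (1 IMPLIES 1) -> 1
  row 11 [1011]: (1 IMPLIES 1) -> 1
  row 12 [1100]: (1 IMPLIES 1) -> 1
  row 13 [1101]: (1 IMPLIES 1) -> 1
  row 14 [1110]: (1 IMPLIES 1) -> 1
  row 15 [1111]: (1 IMPLIES 1) -> 1
Full result column, 4 rows per line (P1,P2 fixed per line; P3,P4 runs 00..11 left to right):
  rows 0-3 [P1,P2=00]: 1111  = hex F
  rows 4-7 [P1,P2=01]: 1111  = hex F
  rows 8-11 [P1,P2=10]: 1111  = hex F
  rows 12-15 [P1,P2=11]: 1111  = hex F
Output column (row 0 .. row 15) = 1111111111111111
Output column grouped in 4s = 1111 1111 1111 1111 = 0xFFFF
Convert to decimal digit by digit (value = value*16 + digit):
  F -> 15
  15*16 + 15 (F) = 255
  255*16 + 15 (F) = 4095
  4095*16 + 15 (F) = 65535
Decimal = 65535

65535


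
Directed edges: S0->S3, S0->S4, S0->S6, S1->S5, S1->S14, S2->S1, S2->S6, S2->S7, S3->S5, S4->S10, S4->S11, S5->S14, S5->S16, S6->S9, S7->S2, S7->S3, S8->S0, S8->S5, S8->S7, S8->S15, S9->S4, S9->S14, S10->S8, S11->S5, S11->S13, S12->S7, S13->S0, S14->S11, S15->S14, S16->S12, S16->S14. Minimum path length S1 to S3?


BFS layer-by-layer from S1:
  dist 0: {S1}
  dist 1: {S5, S14}
  dist 2: {S11, S16}
  dist 3: {S12, S13}
  dist 4: {S0, S7}
  dist 5: {S2, S3, S4, S6}
  -> S3 reached at distance 5
Shortest path length = 5

5


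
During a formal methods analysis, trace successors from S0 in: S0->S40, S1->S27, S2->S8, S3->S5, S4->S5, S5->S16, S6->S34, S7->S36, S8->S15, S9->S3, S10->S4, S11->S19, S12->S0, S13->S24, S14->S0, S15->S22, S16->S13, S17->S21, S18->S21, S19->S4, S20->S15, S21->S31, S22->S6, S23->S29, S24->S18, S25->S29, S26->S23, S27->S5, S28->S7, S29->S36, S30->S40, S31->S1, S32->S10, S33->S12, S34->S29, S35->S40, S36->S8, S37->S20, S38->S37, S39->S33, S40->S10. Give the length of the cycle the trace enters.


Trace from S0 until a state repeats:
  S0 -> S40 -> S10 -> S4 -> S5 -> S16 -> S13 -> S24 -> S18 -> S21 -> S31 -> S1 -> S27 -> S5
S5 first seen at step 4, revisited at step 13.
Cycle length = 13 - 4 = 9

9


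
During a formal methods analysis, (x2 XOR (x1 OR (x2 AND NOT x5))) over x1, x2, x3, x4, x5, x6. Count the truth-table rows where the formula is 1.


Formula: (x2 XOR (x1 OR (x2 AND NOT x5))) over 6 vars (64 rows)
Evaluate each row (x1, x2, x3, x4, x5, x6 as bits, MSB first):
  row 0 [000000]: (0 XOR (0 OR (0 AND NOT 0))) -> 0
  row 1 [000001]: (0 XOR (0 OR (0 AND NOT 0))) -> 0
  row 2 [000010]: (0 XOR (0 OR (0 AND NOT 1))) -> 0
  row 3 [000011]: (0 XOR (0 OR (0 AND NOT 1))) -> 0
  row 4 [000100]: (0 XOR (0 OR (0 AND NOT 0))) -> 0
  (every remaining row is evaluated the same way; all 64 results are listed next)
Full result column, 8 rows per line (x1,x2,x3 fixed per line; x4,x5,x6 runs 000..111 left to right):
  rows 0-7 [x1,x2,x3=000]: 00000000  (ones: 0)
  rows 8-15 [x1,x2,x3=001]: 00000000  (ones: 0)
  rows 16-23 [x1,x2,x3=010]: 00110011  (ones: 4)
  rows 24-31 [x1,x2,x3=011]: 00110011  (ones: 4)
  rows 32-39 [x1,x2,x3=100]: 11111111  (ones: 8)
  rows 40-47 [x1,x2,x3=101]: 11111111  (ones: 8)
  rows 48-55 [x1,x2,x3=110]: 00000000  (ones: 0)
  rows 56-63 [x1,x2,x3=111]: 00000000  (ones: 0)
Count of 1-rows = 0+0+4+4+8+8+0+0 = 24

24


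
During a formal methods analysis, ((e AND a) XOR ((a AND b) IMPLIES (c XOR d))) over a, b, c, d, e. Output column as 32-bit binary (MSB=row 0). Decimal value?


Formula: ((e AND a) XOR ((a AND b) IMPLIES (c XOR d))) over a, b, c, d, e (32 rows)
Evaluate each row (bits = a,b,c,d,e, MSB first):
  row 0 [00000]: ((0 AND 0) XOR ((0 AND 0) IMPLIES (0 XOR 0))) -> 1
  row 1 [00001]: ((1 AND 0) XOR ((0 AND 0) IMPLIES (0 XOR 0))) -> 1
  row 2 [00010]: ((0 AND 0) XOR ((0 AND 0) IMPLIES (0 XOR 1))) -> 1
  row 3 [00011]: ((1 AND 0) XOR ((0 AND 0) IMPLIES (0 XOR 1))) -> 1
  row 4 [00100]: ((0 AND 0) XOR ((0 AND 0) IMPLIES (1 XOR 0))) -> 1
  row 5 [00101]: ((1 AND 0) XOR ((0 AND 0) IMPLIES (1 XOR 0))) -> 1
  row 6 [00110]: ((0 AND 0) XOR ((0 AND 0) IMPLIES (1 XOR 1))) -> 1
  row 7 [00111]: ((1 AND 0) XOR ((0 AND 0) IMPLIES (1 XOR 1))) -> 1
  row 8 [01000]: ((0 AND 0) XOR ((0 AND 1) IMPLIES (0 XOR 0))) -> 1
  row 9 [01001]: ((1 AND 0) XOR ((0 AND 1) IMPLIES (0 XOR 0))) -> 1
  row 10 [01010]: ((0 AND 0) XOR ((0 AND 1) IMPLIES (0 XOR 1))) -> 1
  row 11 [01011]: ((1 AND 0) XOR ((0 AND 1) IMPLIES (0 XOR 1))) -> 1
  row 12 [01100]: ((0 AND 0) XOR ((0 AND 1) IMPLIES (1 XOR 0))) -> 1
  row 13 [01101]: ((1 AND 0) XOR ((0 AND 1) IMPLIES (1 XOR 0))) -> 1
  row 14 [01110]: ((0 AND 0) XOR ((0 AND 1) IMPLIES (1 XOR 1))) -> 1
  row 15 [01111]: ((1 AND 0) XOR ((0 AND 1) IMPLIES (1 XOR 1))) -> 1
  row 16 [10000]: ((0 AND 1) XOR ((1 AND 0) IMPLIES (0 XOR 0))) -> 1
  row 17 [10001]: ((1 AND 1) XOR ((1 AND 0) IMPLIES (0 XOR 0))) -> 0
  row 18 [10010]: ((0 AND 1) XOR ((1 AND 0) IMPLIES (0 XOR 1))) -> 1
  row 19 [10011]: ((1 AND 1) XOR ((1 AND 0) IMPLIES (0 XOR 1))) -> 0
  row 20 [10100]: ((0 AND 1) XOR ((1 AND 0) IMPLIES (1 XOR 0))) -> 1
  row 21 [10101]: ((1 AND 1) XOR ((1 AND 0) IMPLIES (1 XOR 0))) -> 0
  row 22 [10110]: ((0 AND 1) XOR ((1 AND 0) IMPLIES (1 XOR 1))) -> 1
  row 23 [10111]: ((1 AND 1) XOR ((1 AND 0) IMPLIES (1 XOR 1))) -> 0
  row 24 [11000]: ((0 AND 1) XOR ((1 AND 1) IMPLIES (0 XOR 0))) -> 0
  row 25 [11001]: ((1 AND 1) XOR ((1 AND 1) IMPLIES (0 XOR 0))) -> 1
  row 26 [11010]: ((0 AND 1) XOR ((1 AND 1) IMPLIES (0 XOR 1))) -> 1
  row 27 [11011]: ((1 AND 1) XOR ((1 AND 1) IMPLIES (0 XOR 1))) -> 0
  row 28 [11100]: ((0 AND 1) XOR ((1 AND 1) IMPLIES (1 XOR 0))) -> 1
  row 29 [11101]: ((1 AND 1) XOR ((1 AND 1) IMPLIES (1 XOR 0))) -> 0
  row 30 [11110]: ((0 AND 1) XOR ((1 AND 1) IMPLIES (1 XOR 1))) -> 0
  row 31 [11111]: ((1 AND 1) XOR ((1 AND 1) IMPLIES (1 XOR 1))) -> 1
Full result column, 4 rows per line (a,b,c fixed per line; d,e runs 00..11 left to right):
  rows 0-3 [a,b,c=000]: 1111  = hex F
  rows 4-7 [a,b,c=001]: 1111  = hex F
  rows 8-11 [a,b,c=010]: 1111  = hex F
  rows 12-15 [a,b,c=011]: 1111  = hex F
  rows 16-19 [a,b,c=100]: 1010  = hex A
  rows 20-23 [a,b,c=101]: 1010  = hex A
  rows 24-27 [a,b,c=110]: 0110  = hex 6
  rows 28-31 [a,b,c=111]: 1001  = hex 9
Output column (row 0 .. row 31) = 11111111111111111010101001101001
Output column grouped in 4s = 1111 1111 1111 1111 1010 1010 0110 1001 = 0xFFFFAA69
Convert to decimal digit by digit (value = value*16 + digit):
  F -> 15
  15*16 + 15 (F) = 255
  255*16 + 15 (F) = 4095
  4095*16 + 15 (F) = 65535
  65535*16 + 10 (A) = 1048570
  1048570*16 + 10 (A) = 16777130
  16777130*16 + 6 = 268434086
  268434086*16 + 9 = 4294945385
Decimal = 4294945385

4294945385
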